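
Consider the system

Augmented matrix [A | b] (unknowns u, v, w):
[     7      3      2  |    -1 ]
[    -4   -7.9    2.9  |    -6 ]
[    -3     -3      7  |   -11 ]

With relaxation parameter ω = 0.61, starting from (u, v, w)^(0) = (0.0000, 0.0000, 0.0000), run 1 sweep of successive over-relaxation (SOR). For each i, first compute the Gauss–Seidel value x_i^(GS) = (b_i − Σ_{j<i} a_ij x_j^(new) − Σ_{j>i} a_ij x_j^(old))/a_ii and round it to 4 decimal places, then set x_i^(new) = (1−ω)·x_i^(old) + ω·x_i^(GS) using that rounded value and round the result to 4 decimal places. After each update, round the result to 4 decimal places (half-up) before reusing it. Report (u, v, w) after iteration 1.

(-0.0872, 0.4902, -0.8532)

Iteration 1:
  u: GS value = (-1 - (3)·0.0000 - (2)·0.0000) / (7) = -0.1429;  u ← (1−ω)·0.0000 + ω·-0.1429 = -0.0872
  v: GS value = (-6 - (-4)·-0.0872 - (2.9)·0.0000) / (-7.9) = 0.8036;  v ← (1−ω)·0.0000 + ω·0.8036 = 0.4902
  w: GS value = (-11 - (-3)·-0.0872 - (-3)·0.4902) / (7) = -1.3987;  w ← (1−ω)·0.0000 + ω·-1.3987 = -0.8532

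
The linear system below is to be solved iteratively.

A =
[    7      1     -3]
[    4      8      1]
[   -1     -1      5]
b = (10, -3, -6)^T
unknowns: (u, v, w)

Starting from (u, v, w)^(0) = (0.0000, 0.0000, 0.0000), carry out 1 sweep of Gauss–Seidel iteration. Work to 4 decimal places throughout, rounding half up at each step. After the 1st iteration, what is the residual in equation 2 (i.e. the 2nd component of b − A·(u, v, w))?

1.1321

Iteration 1:
  u = (10 - (1)·0.0000 - (-3)·0.0000) / (7) = 1.4286
  v = (-3 - (4)·1.4286 - (1)·0.0000) / (8) = -1.0893
  w = (-6 - (-1)·1.4286 - (-1)·-1.0893) / (5) = -1.1321
Residual b − A·x = (-2.3072, 1.1321, -0.0002)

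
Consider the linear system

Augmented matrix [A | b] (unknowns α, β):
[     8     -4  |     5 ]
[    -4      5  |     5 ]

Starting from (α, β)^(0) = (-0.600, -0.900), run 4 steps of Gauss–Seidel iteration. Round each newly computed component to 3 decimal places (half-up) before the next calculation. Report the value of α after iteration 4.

1.766

Iteration 1:
  α = (5 - (-4)·-0.900) / (8) = 0.175
  β = (5 - (-4)·0.175) / (5) = 1.140
Iteration 2:
  α = (5 - (-4)·1.140) / (8) = 1.195
  β = (5 - (-4)·1.195) / (5) = 1.956
Iteration 3:
  α = (5 - (-4)·1.956) / (8) = 1.603
  β = (5 - (-4)·1.603) / (5) = 2.282
Iteration 4:
  α = (5 - (-4)·2.282) / (8) = 1.766
  β = (5 - (-4)·1.766) / (5) = 2.413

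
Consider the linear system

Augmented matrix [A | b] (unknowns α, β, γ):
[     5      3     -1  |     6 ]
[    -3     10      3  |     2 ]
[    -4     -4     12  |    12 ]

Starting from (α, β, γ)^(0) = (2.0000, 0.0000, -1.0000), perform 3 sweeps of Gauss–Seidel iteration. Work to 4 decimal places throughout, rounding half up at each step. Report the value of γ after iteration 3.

1.5603

Iteration 1:
  α = (6 - (3)·0.0000 - (-1)·-1.0000) / (5) = 1.0000
  β = (2 - (-3)·1.0000 - (3)·-1.0000) / (10) = 0.8000
  γ = (12 - (-4)·1.0000 - (-4)·0.8000) / (12) = 1.6000
Iteration 2:
  α = (6 - (3)·0.8000 - (-1)·1.6000) / (5) = 1.0400
  β = (2 - (-3)·1.0400 - (3)·1.6000) / (10) = 0.0320
  γ = (12 - (-4)·1.0400 - (-4)·0.0320) / (12) = 1.3573
Iteration 3:
  α = (6 - (3)·0.0320 - (-1)·1.3573) / (5) = 1.4523
  β = (2 - (-3)·1.4523 - (3)·1.3573) / (10) = 0.2285
  γ = (12 - (-4)·1.4523 - (-4)·0.2285) / (12) = 1.5603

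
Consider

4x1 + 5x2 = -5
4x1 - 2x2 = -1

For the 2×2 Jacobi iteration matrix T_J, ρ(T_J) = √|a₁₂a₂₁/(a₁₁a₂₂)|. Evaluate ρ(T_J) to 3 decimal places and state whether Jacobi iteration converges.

a₁₂a₂₁/(a₁₁a₂₂) = (5)·(4) / ((4)·(-2)) = -2.500000
ρ = √|-2.500000| = √2.500000 = 1.581
ρ > 1, so Jacobi diverges

1.581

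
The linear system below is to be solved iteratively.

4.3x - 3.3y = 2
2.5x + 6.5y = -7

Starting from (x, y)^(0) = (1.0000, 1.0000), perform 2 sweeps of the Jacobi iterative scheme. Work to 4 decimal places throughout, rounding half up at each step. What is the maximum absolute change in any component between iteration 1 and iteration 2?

1.8891

Iteration 1:
  x = (2 - (-3.3)·1.0000) / (4.3) = 1.2326
  y = (-7 - (2.5)·1.0000) / (6.5) = -1.4615
Iteration 2:
  x = (2 - (-3.3)·-1.4615) / (4.3) = -0.6565
  y = (-7 - (2.5)·1.2326) / (6.5) = -1.5510
Change: (-1.8891, -0.0895) → max |·| = 1.8891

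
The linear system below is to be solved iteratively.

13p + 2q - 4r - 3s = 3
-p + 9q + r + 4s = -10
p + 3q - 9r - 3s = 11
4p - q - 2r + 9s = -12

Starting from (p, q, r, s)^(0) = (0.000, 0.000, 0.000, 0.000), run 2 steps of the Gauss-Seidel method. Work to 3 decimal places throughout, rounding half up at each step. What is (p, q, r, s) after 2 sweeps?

Iteration 1:
  p = (3 - (2)·0.000 - (-4)·0.000 - (-3)·0.000) / (13) = 0.231
  q = (-10 - (-1)·0.231 - (1)·0.000 - (4)·0.000) / (9) = -1.085
  r = (11 - (1)·0.231 - (3)·-1.085 - (-3)·0.000) / (-9) = -1.558
  s = (-12 - (4)·0.231 - (-1)·-1.085 - (-2)·-1.558) / (9) = -1.903
Iteration 2:
  p = (3 - (2)·-1.085 - (-4)·-1.558 - (-3)·-1.903) / (13) = -0.521
  q = (-10 - (-1)·-0.521 - (1)·-1.558 - (4)·-1.903) / (9) = -0.150
  r = (11 - (1)·-0.521 - (3)·-0.150 - (-3)·-1.903) / (-9) = -0.696
  s = (-12 - (4)·-0.521 - (-1)·-0.150 - (-2)·-0.696) / (9) = -1.273

(-0.521, -0.150, -0.696, -1.273)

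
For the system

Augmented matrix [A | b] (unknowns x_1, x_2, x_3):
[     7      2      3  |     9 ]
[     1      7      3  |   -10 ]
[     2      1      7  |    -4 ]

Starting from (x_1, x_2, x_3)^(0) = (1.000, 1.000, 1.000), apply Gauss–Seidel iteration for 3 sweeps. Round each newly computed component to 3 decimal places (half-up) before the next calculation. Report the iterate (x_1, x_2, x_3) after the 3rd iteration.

Iteration 1:
  x_1 = (9 - (2)·1.000 - (3)·1.000) / (7) = 0.571
  x_2 = (-10 - (1)·0.571 - (3)·1.000) / (7) = -1.939
  x_3 = (-4 - (2)·0.571 - (1)·-1.939) / (7) = -0.458
Iteration 2:
  x_1 = (9 - (2)·-1.939 - (3)·-0.458) / (7) = 2.036
  x_2 = (-10 - (1)·2.036 - (3)·-0.458) / (7) = -1.523
  x_3 = (-4 - (2)·2.036 - (1)·-1.523) / (7) = -0.936
Iteration 3:
  x_1 = (9 - (2)·-1.523 - (3)·-0.936) / (7) = 2.122
  x_2 = (-10 - (1)·2.122 - (3)·-0.936) / (7) = -1.331
  x_3 = (-4 - (2)·2.122 - (1)·-1.331) / (7) = -0.988

(2.122, -1.331, -0.988)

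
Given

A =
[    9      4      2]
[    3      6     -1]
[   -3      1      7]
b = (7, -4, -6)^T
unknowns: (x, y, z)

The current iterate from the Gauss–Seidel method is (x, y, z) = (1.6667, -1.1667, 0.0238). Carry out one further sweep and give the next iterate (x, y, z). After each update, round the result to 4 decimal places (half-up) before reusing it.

One sweep:
  x = (7 - (4)·-1.1667 - (2)·0.0238) / (9) = 1.2910
  y = (-4 - (3)·1.2910 - (-1)·0.0238) / (6) = -1.3082
  z = (-6 - (-3)·1.2910 - (1)·-1.3082) / (7) = -0.1170

(1.2910, -1.3082, -0.1170)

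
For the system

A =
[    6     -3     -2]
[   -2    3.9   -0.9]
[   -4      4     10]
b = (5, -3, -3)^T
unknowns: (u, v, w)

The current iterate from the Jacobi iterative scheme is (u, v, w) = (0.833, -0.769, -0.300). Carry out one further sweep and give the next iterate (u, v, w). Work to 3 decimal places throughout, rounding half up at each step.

(0.349, -0.411, 0.341)

One sweep:
  u = (5 - (-3)·-0.769 - (-2)·-0.300) / (6) = 0.349
  v = (-3 - (-2)·0.833 - (-0.9)·-0.300) / (3.9) = -0.411
  w = (-3 - (-4)·0.833 - (4)·-0.769) / (10) = 0.341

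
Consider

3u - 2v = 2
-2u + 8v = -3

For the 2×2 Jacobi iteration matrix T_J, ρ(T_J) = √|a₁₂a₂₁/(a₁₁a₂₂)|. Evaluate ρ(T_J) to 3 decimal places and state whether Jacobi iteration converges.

a₁₂a₂₁/(a₁₁a₂₂) = (-2)·(-2) / ((3)·(8)) = 0.166667
ρ = √|0.166667| = √0.166667 = 0.408
ρ < 1, so Jacobi converges

0.408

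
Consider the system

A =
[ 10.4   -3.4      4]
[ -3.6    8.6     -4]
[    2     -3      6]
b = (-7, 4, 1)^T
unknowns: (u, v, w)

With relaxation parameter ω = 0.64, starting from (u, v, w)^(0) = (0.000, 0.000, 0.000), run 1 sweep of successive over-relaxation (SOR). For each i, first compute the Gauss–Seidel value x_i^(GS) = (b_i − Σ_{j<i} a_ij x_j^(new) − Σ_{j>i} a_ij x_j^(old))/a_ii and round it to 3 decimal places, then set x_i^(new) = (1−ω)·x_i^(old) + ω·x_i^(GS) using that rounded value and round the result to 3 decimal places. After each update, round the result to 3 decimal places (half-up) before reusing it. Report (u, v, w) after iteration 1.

(-0.431, 0.182, 0.257)

Iteration 1:
  u: GS value = (-7 - (-3.4)·0.000 - (4)·0.000) / (10.4) = -0.673;  u ← (1−ω)·0.000 + ω·-0.673 = -0.431
  v: GS value = (4 - (-3.6)·-0.431 - (-4)·0.000) / (8.6) = 0.285;  v ← (1−ω)·0.000 + ω·0.285 = 0.182
  w: GS value = (1 - (2)·-0.431 - (-3)·0.182) / (6) = 0.401;  w ← (1−ω)·0.000 + ω·0.401 = 0.257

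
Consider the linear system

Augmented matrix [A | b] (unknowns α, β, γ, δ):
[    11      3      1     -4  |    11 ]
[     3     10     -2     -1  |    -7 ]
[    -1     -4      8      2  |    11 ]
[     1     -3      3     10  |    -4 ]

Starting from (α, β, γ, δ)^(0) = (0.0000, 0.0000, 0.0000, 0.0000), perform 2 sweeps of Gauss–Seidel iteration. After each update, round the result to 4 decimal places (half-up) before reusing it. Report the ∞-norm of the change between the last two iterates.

Iteration 1:
  α = (11 - (3)·0.0000 - (1)·0.0000 - (-4)·0.0000) / (11) = 1.0000
  β = (-7 - (3)·1.0000 - (-2)·0.0000 - (-1)·0.0000) / (10) = -1.0000
  γ = (11 - (-1)·1.0000 - (-4)·-1.0000 - (2)·0.0000) / (8) = 1.0000
  δ = (-4 - (1)·1.0000 - (-3)·-1.0000 - (3)·1.0000) / (10) = -1.1000
Iteration 2:
  α = (11 - (3)·-1.0000 - (1)·1.0000 - (-4)·-1.1000) / (11) = 0.7818
  β = (-7 - (3)·0.7818 - (-2)·1.0000 - (-1)·-1.1000) / (10) = -0.8445
  γ = (11 - (-1)·0.7818 - (-4)·-0.8445 - (2)·-1.1000) / (8) = 1.3255
  δ = (-4 - (1)·0.7818 - (-3)·-0.8445 - (3)·1.3255) / (10) = -1.1292
Change: (-0.2182, 0.1555, 0.3255, -0.0292) → max |·| = 0.3255

0.3255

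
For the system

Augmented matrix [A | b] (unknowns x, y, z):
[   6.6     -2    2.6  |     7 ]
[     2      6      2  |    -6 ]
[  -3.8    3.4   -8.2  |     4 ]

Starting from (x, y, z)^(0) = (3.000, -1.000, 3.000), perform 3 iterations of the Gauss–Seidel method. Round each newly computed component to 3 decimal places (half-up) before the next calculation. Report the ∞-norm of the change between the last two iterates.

Iteration 1:
  x = (7 - (-2)·-1.000 - (2.6)·3.000) / (6.6) = -0.424
  y = (-6 - (2)·-0.424 - (2)·3.000) / (6) = -1.859
  z = (4 - (-3.8)·-0.424 - (3.4)·-1.859) / (-8.2) = -1.062
Iteration 2:
  x = (7 - (-2)·-1.859 - (2.6)·-1.062) / (6.6) = 0.916
  y = (-6 - (2)·0.916 - (2)·-1.062) / (6) = -0.951
  z = (4 - (-3.8)·0.916 - (3.4)·-0.951) / (-8.2) = -1.307
Iteration 3:
  x = (7 - (-2)·-0.951 - (2.6)·-1.307) / (6.6) = 1.287
  y = (-6 - (2)·1.287 - (2)·-1.307) / (6) = -0.993
  z = (4 - (-3.8)·1.287 - (3.4)·-0.993) / (-8.2) = -1.496
Change: (0.371, -0.042, -0.189) → max |·| = 0.371

0.371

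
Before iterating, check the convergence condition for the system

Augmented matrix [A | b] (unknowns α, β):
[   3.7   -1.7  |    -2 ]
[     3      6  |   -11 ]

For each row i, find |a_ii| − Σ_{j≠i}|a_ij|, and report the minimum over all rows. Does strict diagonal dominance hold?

2

row 1: |3.7| − (1.7) = 2
row 2: |6| − (3) = 3
minimum over rows = 2 → strictly diagonally dominant (convergence guaranteed)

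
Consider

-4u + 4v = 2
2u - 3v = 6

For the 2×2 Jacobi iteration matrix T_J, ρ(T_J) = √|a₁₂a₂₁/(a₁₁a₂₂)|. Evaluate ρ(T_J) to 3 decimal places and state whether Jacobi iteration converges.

a₁₂a₂₁/(a₁₁a₂₂) = (4)·(2) / ((-4)·(-3)) = 0.666667
ρ = √|0.666667| = √0.666667 = 0.816
ρ < 1, so Jacobi converges

0.816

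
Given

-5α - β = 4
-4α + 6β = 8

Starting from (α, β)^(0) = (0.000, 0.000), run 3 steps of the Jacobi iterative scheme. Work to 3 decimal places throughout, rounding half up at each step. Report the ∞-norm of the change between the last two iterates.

Iteration 1:
  α = (4 - (-1)·0.000) / (-5) = -0.800
  β = (8 - (-4)·0.000) / (6) = 1.333
Iteration 2:
  α = (4 - (-1)·1.333) / (-5) = -1.067
  β = (8 - (-4)·-0.800) / (6) = 0.800
Iteration 3:
  α = (4 - (-1)·0.800) / (-5) = -0.960
  β = (8 - (-4)·-1.067) / (6) = 0.622
Change: (0.107, -0.178) → max |·| = 0.178

0.178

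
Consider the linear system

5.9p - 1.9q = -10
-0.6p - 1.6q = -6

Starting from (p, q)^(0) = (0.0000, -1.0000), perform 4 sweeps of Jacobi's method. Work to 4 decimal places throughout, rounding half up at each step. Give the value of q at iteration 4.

Iteration 1:
  p = (-10 - (-1.9)·-1.0000) / (5.9) = -2.0169
  q = (-6 - (-0.6)·0.0000) / (-1.6) = 3.7500
Iteration 2:
  p = (-10 - (-1.9)·3.7500) / (5.9) = -0.4873
  q = (-6 - (-0.6)·-2.0169) / (-1.6) = 4.5063
Iteration 3:
  p = (-10 - (-1.9)·4.5063) / (5.9) = -0.2437
  q = (-6 - (-0.6)·-0.4873) / (-1.6) = 3.9327
Iteration 4:
  p = (-10 - (-1.9)·3.9327) / (5.9) = -0.4285
  q = (-6 - (-0.6)·-0.2437) / (-1.6) = 3.8414

3.8414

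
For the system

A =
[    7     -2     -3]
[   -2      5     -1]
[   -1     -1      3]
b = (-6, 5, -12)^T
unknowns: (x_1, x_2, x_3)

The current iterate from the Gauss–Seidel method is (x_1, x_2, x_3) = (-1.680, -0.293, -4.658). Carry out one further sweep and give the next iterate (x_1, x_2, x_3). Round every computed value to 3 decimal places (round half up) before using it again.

(-2.937, -1.106, -5.348)

One sweep:
  x_1 = (-6 - (-2)·-0.293 - (-3)·-4.658) / (7) = -2.937
  x_2 = (5 - (-2)·-2.937 - (-1)·-4.658) / (5) = -1.106
  x_3 = (-12 - (-1)·-2.937 - (-1)·-1.106) / (3) = -5.348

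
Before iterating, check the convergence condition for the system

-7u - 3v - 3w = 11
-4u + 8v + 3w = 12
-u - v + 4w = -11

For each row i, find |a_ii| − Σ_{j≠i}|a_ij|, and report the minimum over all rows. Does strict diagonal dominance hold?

1

row 1: |-7| − (3+3) = 1
row 2: |8| − (4+3) = 1
row 3: |4| − (1+1) = 2
minimum over rows = 1 → strictly diagonally dominant (convergence guaranteed)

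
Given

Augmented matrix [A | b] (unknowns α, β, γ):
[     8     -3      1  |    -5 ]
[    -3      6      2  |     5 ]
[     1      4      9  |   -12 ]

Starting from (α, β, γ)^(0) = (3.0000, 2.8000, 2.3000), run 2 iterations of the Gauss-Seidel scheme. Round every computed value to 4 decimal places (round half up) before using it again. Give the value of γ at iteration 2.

-1.7797

Iteration 1:
  α = (-5 - (-3)·2.8000 - (1)·2.3000) / (8) = 0.1375
  β = (5 - (-3)·0.1375 - (2)·2.3000) / (6) = 0.1354
  γ = (-12 - (1)·0.1375 - (4)·0.1354) / (9) = -1.4088
Iteration 2:
  α = (-5 - (-3)·0.1354 - (1)·-1.4088) / (8) = -0.3981
  β = (5 - (-3)·-0.3981 - (2)·-1.4088) / (6) = 1.1039
  γ = (-12 - (1)·-0.3981 - (4)·1.1039) / (9) = -1.7797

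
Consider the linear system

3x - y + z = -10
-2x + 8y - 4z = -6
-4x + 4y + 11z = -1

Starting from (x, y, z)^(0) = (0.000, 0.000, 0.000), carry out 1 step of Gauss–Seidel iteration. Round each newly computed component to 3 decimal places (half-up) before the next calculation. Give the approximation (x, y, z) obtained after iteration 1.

Iteration 1:
  x = (-10 - (-1)·0.000 - (1)·0.000) / (3) = -3.333
  y = (-6 - (-2)·-3.333 - (-4)·0.000) / (8) = -1.583
  z = (-1 - (-4)·-3.333 - (4)·-1.583) / (11) = -0.727

(-3.333, -1.583, -0.727)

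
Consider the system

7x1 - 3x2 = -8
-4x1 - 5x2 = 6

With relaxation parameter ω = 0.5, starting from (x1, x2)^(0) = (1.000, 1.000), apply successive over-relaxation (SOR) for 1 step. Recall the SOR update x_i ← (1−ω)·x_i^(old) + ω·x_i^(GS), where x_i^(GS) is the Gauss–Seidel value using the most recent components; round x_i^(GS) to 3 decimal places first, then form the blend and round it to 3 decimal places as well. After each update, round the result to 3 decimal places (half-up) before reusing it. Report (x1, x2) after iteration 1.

Iteration 1:
  x1: GS value = (-8 - (-3)·1.000) / (7) = -0.714;  x1 ← (1−ω)·1.000 + ω·-0.714 = 0.143
  x2: GS value = (6 - (-4)·0.143) / (-5) = -1.314;  x2 ← (1−ω)·1.000 + ω·-1.314 = -0.157

(0.143, -0.157)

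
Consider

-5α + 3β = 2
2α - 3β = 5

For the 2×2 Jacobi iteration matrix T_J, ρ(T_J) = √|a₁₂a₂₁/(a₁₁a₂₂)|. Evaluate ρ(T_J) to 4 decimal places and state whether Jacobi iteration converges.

a₁₂a₂₁/(a₁₁a₂₂) = (3)·(2) / ((-5)·(-3)) = 0.400000
ρ = √|0.400000| = √0.400000 = 0.6325
ρ < 1, so Jacobi converges

0.6325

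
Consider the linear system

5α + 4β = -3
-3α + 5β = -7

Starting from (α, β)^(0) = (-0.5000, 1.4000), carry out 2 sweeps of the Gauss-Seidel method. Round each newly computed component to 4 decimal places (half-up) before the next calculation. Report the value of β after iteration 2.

-0.5926

Iteration 1:
  α = (-3 - (4)·1.4000) / (5) = -1.7200
  β = (-7 - (-3)·-1.7200) / (5) = -2.4320
Iteration 2:
  α = (-3 - (4)·-2.4320) / (5) = 1.3456
  β = (-7 - (-3)·1.3456) / (5) = -0.5926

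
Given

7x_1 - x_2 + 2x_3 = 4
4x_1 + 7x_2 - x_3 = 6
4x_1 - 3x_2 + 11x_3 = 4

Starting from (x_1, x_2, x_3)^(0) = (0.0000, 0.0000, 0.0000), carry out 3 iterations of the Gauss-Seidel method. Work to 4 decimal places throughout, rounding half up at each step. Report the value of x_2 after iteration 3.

Iteration 1:
  x_1 = (4 - (-1)·0.0000 - (2)·0.0000) / (7) = 0.5714
  x_2 = (6 - (4)·0.5714 - (-1)·0.0000) / (7) = 0.5306
  x_3 = (4 - (4)·0.5714 - (-3)·0.5306) / (11) = 0.3006
Iteration 2:
  x_1 = (4 - (-1)·0.5306 - (2)·0.3006) / (7) = 0.5613
  x_2 = (6 - (4)·0.5613 - (-1)·0.3006) / (7) = 0.5793
  x_3 = (4 - (4)·0.5613 - (-3)·0.5793) / (11) = 0.3175
Iteration 3:
  x_1 = (4 - (-1)·0.5793 - (2)·0.3175) / (7) = 0.5635
  x_2 = (6 - (4)·0.5635 - (-1)·0.3175) / (7) = 0.5805
  x_3 = (4 - (4)·0.5635 - (-3)·0.5805) / (11) = 0.3170

0.5805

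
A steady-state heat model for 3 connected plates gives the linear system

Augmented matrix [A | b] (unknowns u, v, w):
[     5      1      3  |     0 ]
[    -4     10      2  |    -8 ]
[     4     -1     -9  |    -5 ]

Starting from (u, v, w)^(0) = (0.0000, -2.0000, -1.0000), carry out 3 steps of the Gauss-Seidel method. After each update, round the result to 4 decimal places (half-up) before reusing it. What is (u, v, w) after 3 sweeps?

Iteration 1:
  u = (0 - (1)·-2.0000 - (3)·-1.0000) / (5) = 1.0000
  v = (-8 - (-4)·1.0000 - (2)·-1.0000) / (10) = -0.2000
  w = (-5 - (4)·1.0000 - (-1)·-0.2000) / (-9) = 1.0222
Iteration 2:
  u = (0 - (1)·-0.2000 - (3)·1.0222) / (5) = -0.5733
  v = (-8 - (-4)·-0.5733 - (2)·1.0222) / (10) = -1.2338
  w = (-5 - (4)·-0.5733 - (-1)·-1.2338) / (-9) = 0.4378
Iteration 3:
  u = (0 - (1)·-1.2338 - (3)·0.4378) / (5) = -0.0159
  v = (-8 - (-4)·-0.0159 - (2)·0.4378) / (10) = -0.8939
  w = (-5 - (4)·-0.0159 - (-1)·-0.8939) / (-9) = 0.6478

(-0.0159, -0.8939, 0.6478)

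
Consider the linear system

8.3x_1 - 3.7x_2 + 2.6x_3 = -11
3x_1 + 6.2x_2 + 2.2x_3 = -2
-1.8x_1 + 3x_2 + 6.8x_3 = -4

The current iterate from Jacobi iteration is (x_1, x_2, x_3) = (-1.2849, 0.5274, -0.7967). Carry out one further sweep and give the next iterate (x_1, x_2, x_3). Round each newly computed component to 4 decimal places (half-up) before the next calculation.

One sweep:
  x_1 = (-11 - (-3.7)·0.5274 - (2.6)·-0.7967) / (8.3) = -0.8406
  x_2 = (-2 - (3)·-1.2849 - (2.2)·-0.7967) / (6.2) = 0.5818
  x_3 = (-4 - (-1.8)·-1.2849 - (3)·0.5274) / (6.8) = -1.1610

(-0.8406, 0.5818, -1.1610)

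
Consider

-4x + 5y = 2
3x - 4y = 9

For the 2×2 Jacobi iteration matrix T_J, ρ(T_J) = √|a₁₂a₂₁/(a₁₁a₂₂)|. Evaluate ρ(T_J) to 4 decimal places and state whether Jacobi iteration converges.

a₁₂a₂₁/(a₁₁a₂₂) = (5)·(3) / ((-4)·(-4)) = 0.937500
ρ = √|0.937500| = √0.937500 = 0.9682
ρ < 1, so Jacobi converges

0.9682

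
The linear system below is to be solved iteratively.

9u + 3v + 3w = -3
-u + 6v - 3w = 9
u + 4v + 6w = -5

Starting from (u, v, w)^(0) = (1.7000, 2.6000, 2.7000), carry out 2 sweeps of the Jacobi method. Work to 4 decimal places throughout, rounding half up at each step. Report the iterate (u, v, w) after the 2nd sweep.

(-0.4278, -0.2750, -2.5722)

Iteration 1:
  u = (-3 - (3)·2.6000 - (3)·2.7000) / (9) = -2.1000
  v = (9 - (-1)·1.7000 - (-3)·2.7000) / (6) = 3.1333
  w = (-5 - (1)·1.7000 - (4)·2.6000) / (6) = -2.8500
Iteration 2:
  u = (-3 - (3)·3.1333 - (3)·-2.8500) / (9) = -0.4278
  v = (9 - (-1)·-2.1000 - (-3)·-2.8500) / (6) = -0.2750
  w = (-5 - (1)·-2.1000 - (4)·3.1333) / (6) = -2.5722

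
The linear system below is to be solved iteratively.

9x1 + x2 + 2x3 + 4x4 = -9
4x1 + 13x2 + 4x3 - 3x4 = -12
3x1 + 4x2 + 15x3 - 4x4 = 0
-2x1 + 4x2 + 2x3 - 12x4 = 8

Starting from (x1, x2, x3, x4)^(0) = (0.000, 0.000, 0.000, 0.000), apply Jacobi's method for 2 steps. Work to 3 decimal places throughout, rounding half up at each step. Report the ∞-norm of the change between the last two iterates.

0.399

Iteration 1:
  x1 = (-9 - (1)·0.000 - (2)·0.000 - (4)·0.000) / (9) = -1.000
  x2 = (-12 - (4)·0.000 - (4)·0.000 - (-3)·0.000) / (13) = -0.923
  x3 = (0 - (3)·0.000 - (4)·0.000 - (-4)·0.000) / (15) = 0.000
  x4 = (8 - (-2)·0.000 - (4)·0.000 - (2)·0.000) / (-12) = -0.667
Iteration 2:
  x1 = (-9 - (1)·-0.923 - (2)·0.000 - (4)·-0.667) / (9) = -0.601
  x2 = (-12 - (4)·-1.000 - (4)·0.000 - (-3)·-0.667) / (13) = -0.769
  x3 = (0 - (3)·-1.000 - (4)·-0.923 - (-4)·-0.667) / (15) = 0.268
  x4 = (8 - (-2)·-1.000 - (4)·-0.923 - (2)·0.000) / (-12) = -0.808
Change: (0.399, 0.154, 0.268, -0.141) → max |·| = 0.399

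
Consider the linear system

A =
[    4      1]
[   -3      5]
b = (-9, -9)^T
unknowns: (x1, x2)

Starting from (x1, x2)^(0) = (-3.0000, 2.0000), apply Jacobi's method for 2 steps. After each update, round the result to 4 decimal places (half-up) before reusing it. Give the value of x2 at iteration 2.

-3.4500

Iteration 1:
  x1 = (-9 - (1)·2.0000) / (4) = -2.7500
  x2 = (-9 - (-3)·-3.0000) / (5) = -3.6000
Iteration 2:
  x1 = (-9 - (1)·-3.6000) / (4) = -1.3500
  x2 = (-9 - (-3)·-2.7500) / (5) = -3.4500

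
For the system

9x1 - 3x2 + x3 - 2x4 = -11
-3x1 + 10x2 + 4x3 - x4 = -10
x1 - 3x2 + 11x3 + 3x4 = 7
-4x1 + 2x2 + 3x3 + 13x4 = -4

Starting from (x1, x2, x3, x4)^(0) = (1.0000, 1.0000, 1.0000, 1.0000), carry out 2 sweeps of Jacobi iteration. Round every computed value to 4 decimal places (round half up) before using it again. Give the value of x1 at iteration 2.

-1.7016

Iteration 1:
  x1 = (-11 - (-3)·1.0000 - (1)·1.0000 - (-2)·1.0000) / (9) = -0.7778
  x2 = (-10 - (-3)·1.0000 - (4)·1.0000 - (-1)·1.0000) / (10) = -1.0000
  x3 = (7 - (1)·1.0000 - (-3)·1.0000 - (3)·1.0000) / (11) = 0.5455
  x4 = (-4 - (-4)·1.0000 - (2)·1.0000 - (3)·1.0000) / (13) = -0.3846
Iteration 2:
  x1 = (-11 - (-3)·-1.0000 - (1)·0.5455 - (-2)·-0.3846) / (9) = -1.7016
  x2 = (-10 - (-3)·-0.7778 - (4)·0.5455 - (-1)·-0.3846) / (10) = -1.4900
  x3 = (7 - (1)·-0.7778 - (-3)·-1.0000 - (3)·-0.3846) / (11) = 0.5392
  x4 = (-4 - (-4)·-0.7778 - (2)·-1.0000 - (3)·0.5455) / (13) = -0.5191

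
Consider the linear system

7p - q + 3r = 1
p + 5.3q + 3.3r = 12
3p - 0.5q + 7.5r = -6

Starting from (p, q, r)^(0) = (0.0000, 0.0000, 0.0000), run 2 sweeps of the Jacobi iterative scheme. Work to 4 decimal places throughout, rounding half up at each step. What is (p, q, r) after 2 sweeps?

Iteration 1:
  p = (1 - (-1)·0.0000 - (3)·0.0000) / (7) = 0.1429
  q = (12 - (1)·0.0000 - (3.3)·0.0000) / (5.3) = 2.2642
  r = (-6 - (3)·0.0000 - (-0.5)·0.0000) / (7.5) = -0.8000
Iteration 2:
  p = (1 - (-1)·2.2642 - (3)·-0.8000) / (7) = 0.8092
  q = (12 - (1)·0.1429 - (3.3)·-0.8000) / (5.3) = 2.7353
  r = (-6 - (3)·0.1429 - (-0.5)·2.2642) / (7.5) = -0.7062

(0.8092, 2.7353, -0.7062)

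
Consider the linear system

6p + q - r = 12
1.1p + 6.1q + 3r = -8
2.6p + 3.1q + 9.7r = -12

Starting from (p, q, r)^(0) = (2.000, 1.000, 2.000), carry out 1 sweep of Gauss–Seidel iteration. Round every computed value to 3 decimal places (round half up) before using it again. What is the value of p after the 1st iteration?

Iteration 1:
  p = (12 - (1)·1.000 - (-1)·2.000) / (6) = 2.167
  q = (-8 - (1.1)·2.167 - (3)·2.000) / (6.1) = -2.686
  r = (-12 - (2.6)·2.167 - (3.1)·-2.686) / (9.7) = -0.960

2.167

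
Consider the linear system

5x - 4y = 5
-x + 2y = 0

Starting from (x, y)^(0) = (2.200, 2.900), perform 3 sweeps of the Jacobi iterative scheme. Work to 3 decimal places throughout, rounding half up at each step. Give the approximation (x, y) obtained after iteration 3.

Iteration 1:
  x = (5 - (-4)·2.900) / (5) = 3.320
  y = (0 - (-1)·2.200) / (2) = 1.100
Iteration 2:
  x = (5 - (-4)·1.100) / (5) = 1.880
  y = (0 - (-1)·3.320) / (2) = 1.660
Iteration 3:
  x = (5 - (-4)·1.660) / (5) = 2.328
  y = (0 - (-1)·1.880) / (2) = 0.940

(2.328, 0.940)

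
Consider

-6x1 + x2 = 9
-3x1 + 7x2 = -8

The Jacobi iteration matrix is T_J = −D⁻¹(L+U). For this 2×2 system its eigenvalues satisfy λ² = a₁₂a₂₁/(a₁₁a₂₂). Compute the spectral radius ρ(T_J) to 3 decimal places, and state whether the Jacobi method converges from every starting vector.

a₁₂a₂₁/(a₁₁a₂₂) = (1)·(-3) / ((-6)·(7)) = 0.071429
ρ = √|0.071429| = √0.071429 = 0.267
ρ < 1, so Jacobi converges

0.267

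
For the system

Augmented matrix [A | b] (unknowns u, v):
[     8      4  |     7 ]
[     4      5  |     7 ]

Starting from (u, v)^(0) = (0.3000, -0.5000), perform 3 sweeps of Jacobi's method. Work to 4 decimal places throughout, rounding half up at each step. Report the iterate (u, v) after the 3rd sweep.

Iteration 1:
  u = (7 - (4)·-0.5000) / (8) = 1.1250
  v = (7 - (4)·0.3000) / (5) = 1.1600
Iteration 2:
  u = (7 - (4)·1.1600) / (8) = 0.2950
  v = (7 - (4)·1.1250) / (5) = 0.5000
Iteration 3:
  u = (7 - (4)·0.5000) / (8) = 0.6250
  v = (7 - (4)·0.2950) / (5) = 1.1640

(0.6250, 1.1640)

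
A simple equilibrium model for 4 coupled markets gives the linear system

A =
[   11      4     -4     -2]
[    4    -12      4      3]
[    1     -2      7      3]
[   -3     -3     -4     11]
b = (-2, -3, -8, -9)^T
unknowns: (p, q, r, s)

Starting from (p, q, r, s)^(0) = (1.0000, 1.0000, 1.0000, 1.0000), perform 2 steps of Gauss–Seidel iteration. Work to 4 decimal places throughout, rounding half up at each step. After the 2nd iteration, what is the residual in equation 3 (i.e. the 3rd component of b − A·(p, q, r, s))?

1.7052

Iteration 1:
  p = (-2 - (4)·1.0000 - (-4)·1.0000 - (-2)·1.0000) / (11) = 0.0000
  q = (-3 - (4)·0.0000 - (4)·1.0000 - (3)·1.0000) / (-12) = 0.8333
  r = (-8 - (1)·0.0000 - (-2)·0.8333 - (3)·1.0000) / (7) = -1.3333
  s = (-9 - (-3)·0.0000 - (-3)·0.8333 - (-4)·-1.3333) / (11) = -1.0758
Iteration 2:
  p = (-2 - (4)·0.8333 - (-4)·-1.3333 - (-2)·-1.0758) / (11) = -1.1653
  q = (-3 - (4)·-1.1653 - (4)·-1.3333 - (3)·-1.0758) / (-12) = -0.8518
  r = (-8 - (1)·-1.1653 - (-2)·-0.8518 - (3)·-1.0758) / (7) = -0.7587
  s = (-9 - (-3)·-1.1653 - (-3)·-0.8518 - (-4)·-0.7587) / (11) = -1.6442
Residual b − A·x = (7.9023, -0.5930, 1.7052, 0.0001)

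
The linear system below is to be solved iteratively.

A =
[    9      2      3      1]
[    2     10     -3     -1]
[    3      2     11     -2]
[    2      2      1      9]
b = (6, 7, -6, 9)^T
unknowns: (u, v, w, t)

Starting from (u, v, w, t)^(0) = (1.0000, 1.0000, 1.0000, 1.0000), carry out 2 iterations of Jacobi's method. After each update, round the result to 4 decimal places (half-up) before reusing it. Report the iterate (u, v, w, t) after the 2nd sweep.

Iteration 1:
  u = (6 - (2)·1.0000 - (3)·1.0000 - (1)·1.0000) / (9) = 0.0000
  v = (7 - (2)·1.0000 - (-3)·1.0000 - (-1)·1.0000) / (10) = 0.9000
  w = (-6 - (3)·1.0000 - (2)·1.0000 - (-2)·1.0000) / (11) = -0.8182
  t = (9 - (2)·1.0000 - (2)·1.0000 - (1)·1.0000) / (9) = 0.4444
Iteration 2:
  u = (6 - (2)·0.9000 - (3)·-0.8182 - (1)·0.4444) / (9) = 0.6900
  v = (7 - (2)·0.0000 - (-3)·-0.8182 - (-1)·0.4444) / (10) = 0.4990
  w = (-6 - (3)·0.0000 - (2)·0.9000 - (-2)·0.4444) / (11) = -0.6283
  t = (9 - (2)·0.0000 - (2)·0.9000 - (1)·-0.8182) / (9) = 0.8909

(0.6900, 0.4990, -0.6283, 0.8909)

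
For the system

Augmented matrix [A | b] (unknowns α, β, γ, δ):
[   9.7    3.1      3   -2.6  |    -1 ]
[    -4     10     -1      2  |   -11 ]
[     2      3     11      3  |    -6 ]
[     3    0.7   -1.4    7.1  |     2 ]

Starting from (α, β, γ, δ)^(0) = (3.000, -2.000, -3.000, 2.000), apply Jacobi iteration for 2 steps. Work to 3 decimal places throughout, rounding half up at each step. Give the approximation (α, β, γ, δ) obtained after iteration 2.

(0.056, -0.133, -0.369, -0.719)

Iteration 1:
  α = (-1 - (3.1)·-2.000 - (3)·-3.000 - (-2.6)·2.000) / (9.7) = 2.000
  β = (-11 - (-4)·3.000 - (-1)·-3.000 - (2)·2.000) / (10) = -0.600
  γ = (-6 - (2)·3.000 - (3)·-2.000 - (3)·2.000) / (11) = -1.091
  δ = (2 - (3)·3.000 - (0.7)·-2.000 - (-1.4)·-3.000) / (7.1) = -1.380
Iteration 2:
  α = (-1 - (3.1)·-0.600 - (3)·-1.091 - (-2.6)·-1.380) / (9.7) = 0.056
  β = (-11 - (-4)·2.000 - (-1)·-1.091 - (2)·-1.380) / (10) = -0.133
  γ = (-6 - (2)·2.000 - (3)·-0.600 - (3)·-1.380) / (11) = -0.369
  δ = (2 - (3)·2.000 - (0.7)·-0.600 - (-1.4)·-1.091) / (7.1) = -0.719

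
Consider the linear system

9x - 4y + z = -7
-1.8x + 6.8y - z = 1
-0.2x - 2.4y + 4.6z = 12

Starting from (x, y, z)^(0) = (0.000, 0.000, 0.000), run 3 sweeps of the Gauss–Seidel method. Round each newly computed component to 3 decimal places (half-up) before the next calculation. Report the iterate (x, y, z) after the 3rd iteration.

Iteration 1:
  x = (-7 - (-4)·0.000 - (1)·0.000) / (9) = -0.778
  y = (1 - (-1.8)·-0.778 - (-1)·0.000) / (6.8) = -0.059
  z = (12 - (-0.2)·-0.778 - (-2.4)·-0.059) / (4.6) = 2.544
Iteration 2:
  x = (-7 - (-4)·-0.059 - (1)·2.544) / (9) = -1.087
  y = (1 - (-1.8)·-1.087 - (-1)·2.544) / (6.8) = 0.233
  z = (12 - (-0.2)·-1.087 - (-2.4)·0.233) / (4.6) = 2.683
Iteration 3:
  x = (-7 - (-4)·0.233 - (1)·2.683) / (9) = -0.972
  y = (1 - (-1.8)·-0.972 - (-1)·2.683) / (6.8) = 0.284
  z = (12 - (-0.2)·-0.972 - (-2.4)·0.284) / (4.6) = 2.715

(-0.972, 0.284, 2.715)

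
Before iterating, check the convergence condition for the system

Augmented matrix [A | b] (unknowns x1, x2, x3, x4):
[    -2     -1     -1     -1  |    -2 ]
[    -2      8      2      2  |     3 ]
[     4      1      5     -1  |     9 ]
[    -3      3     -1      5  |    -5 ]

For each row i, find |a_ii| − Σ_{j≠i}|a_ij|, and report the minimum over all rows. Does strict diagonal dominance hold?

row 1: |-2| − (1+1+1) = -1
row 2: |8| − (2+2+2) = 2
row 3: |5| − (4+1+1) = -1
row 4: |5| − (3+3+1) = -2
minimum over rows = -2 → not strictly diagonally dominant

-2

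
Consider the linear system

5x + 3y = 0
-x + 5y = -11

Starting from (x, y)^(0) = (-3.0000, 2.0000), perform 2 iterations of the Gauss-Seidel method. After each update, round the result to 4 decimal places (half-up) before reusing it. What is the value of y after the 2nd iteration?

-1.9072

Iteration 1:
  x = (0 - (3)·2.0000) / (5) = -1.2000
  y = (-11 - (-1)·-1.2000) / (5) = -2.4400
Iteration 2:
  x = (0 - (3)·-2.4400) / (5) = 1.4640
  y = (-11 - (-1)·1.4640) / (5) = -1.9072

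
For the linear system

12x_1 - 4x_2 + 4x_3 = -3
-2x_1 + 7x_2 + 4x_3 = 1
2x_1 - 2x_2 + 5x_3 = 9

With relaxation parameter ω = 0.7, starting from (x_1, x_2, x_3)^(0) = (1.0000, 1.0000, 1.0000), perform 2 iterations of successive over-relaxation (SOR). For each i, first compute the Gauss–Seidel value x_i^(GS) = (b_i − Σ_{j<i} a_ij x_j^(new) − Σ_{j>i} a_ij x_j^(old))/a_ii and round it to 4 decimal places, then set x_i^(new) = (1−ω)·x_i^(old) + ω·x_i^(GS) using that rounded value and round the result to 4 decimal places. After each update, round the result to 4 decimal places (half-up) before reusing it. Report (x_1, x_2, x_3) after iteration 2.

(-0.4891, -0.6031, 1.6877)

Iteration 1:
  x_1: GS value = (-3 - (-4)·1.0000 - (4)·1.0000) / (12) = -0.2500;  x_1 ← (1−ω)·1.0000 + ω·-0.2500 = 0.1250
  x_2: GS value = (1 - (-2)·0.1250 - (4)·1.0000) / (7) = -0.3929;  x_2 ← (1−ω)·1.0000 + ω·-0.3929 = 0.0250
  x_3: GS value = (9 - (2)·0.1250 - (-2)·0.0250) / (5) = 1.7600;  x_3 ← (1−ω)·1.0000 + ω·1.7600 = 1.5320
Iteration 2:
  x_1: GS value = (-3 - (-4)·0.0250 - (4)·1.5320) / (12) = -0.7523;  x_1 ← (1−ω)·0.1250 + ω·-0.7523 = -0.4891
  x_2: GS value = (1 - (-2)·-0.4891 - (4)·1.5320) / (7) = -0.8723;  x_2 ← (1−ω)·0.0250 + ω·-0.8723 = -0.6031
  x_3: GS value = (9 - (2)·-0.4891 - (-2)·-0.6031) / (5) = 1.7544;  x_3 ← (1−ω)·1.5320 + ω·1.7544 = 1.6877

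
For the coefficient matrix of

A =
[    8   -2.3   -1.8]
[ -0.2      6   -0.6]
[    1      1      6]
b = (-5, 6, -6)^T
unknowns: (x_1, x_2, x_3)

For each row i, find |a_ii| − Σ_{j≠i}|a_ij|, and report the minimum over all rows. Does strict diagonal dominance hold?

row 1: |8| − (2.3+1.8) = 3.9
row 2: |6| − (0.2+0.6) = 5.2
row 3: |6| − (1+1) = 4
minimum over rows = 3.9 → strictly diagonally dominant (convergence guaranteed)

3.9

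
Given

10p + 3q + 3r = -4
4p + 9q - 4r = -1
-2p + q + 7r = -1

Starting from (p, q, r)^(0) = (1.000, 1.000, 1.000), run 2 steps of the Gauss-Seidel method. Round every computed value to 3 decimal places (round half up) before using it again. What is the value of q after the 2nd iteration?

-0.142

Iteration 1:
  p = (-4 - (3)·1.000 - (3)·1.000) / (10) = -1.000
  q = (-1 - (4)·-1.000 - (-4)·1.000) / (9) = 0.778
  r = (-1 - (-2)·-1.000 - (1)·0.778) / (7) = -0.540
Iteration 2:
  p = (-4 - (3)·0.778 - (3)·-0.540) / (10) = -0.471
  q = (-1 - (4)·-0.471 - (-4)·-0.540) / (9) = -0.142
  r = (-1 - (-2)·-0.471 - (1)·-0.142) / (7) = -0.257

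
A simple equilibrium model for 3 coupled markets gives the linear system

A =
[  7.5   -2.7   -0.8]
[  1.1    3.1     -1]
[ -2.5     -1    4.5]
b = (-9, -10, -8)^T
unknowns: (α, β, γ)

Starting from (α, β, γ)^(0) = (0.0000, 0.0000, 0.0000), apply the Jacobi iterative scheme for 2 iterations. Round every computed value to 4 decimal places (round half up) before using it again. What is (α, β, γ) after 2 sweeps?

Iteration 1:
  α = (-9 - (-2.7)·0.0000 - (-0.8)·0.0000) / (7.5) = -1.2000
  β = (-10 - (1.1)·0.0000 - (-1)·0.0000) / (3.1) = -3.2258
  γ = (-8 - (-2.5)·0.0000 - (-1)·0.0000) / (4.5) = -1.7778
Iteration 2:
  α = (-9 - (-2.7)·-3.2258 - (-0.8)·-1.7778) / (7.5) = -2.5509
  β = (-10 - (1.1)·-1.2000 - (-1)·-1.7778) / (3.1) = -3.3735
  γ = (-8 - (-2.5)·-1.2000 - (-1)·-3.2258) / (4.5) = -3.1613

(-2.5509, -3.3735, -3.1613)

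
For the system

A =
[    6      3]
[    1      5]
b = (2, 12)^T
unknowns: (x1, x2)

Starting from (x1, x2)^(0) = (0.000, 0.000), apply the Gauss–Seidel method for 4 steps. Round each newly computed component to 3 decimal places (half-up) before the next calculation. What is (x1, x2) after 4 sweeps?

(-0.962, 2.592)

Iteration 1:
  x1 = (2 - (3)·0.000) / (6) = 0.333
  x2 = (12 - (1)·0.333) / (5) = 2.333
Iteration 2:
  x1 = (2 - (3)·2.333) / (6) = -0.833
  x2 = (12 - (1)·-0.833) / (5) = 2.567
Iteration 3:
  x1 = (2 - (3)·2.567) / (6) = -0.950
  x2 = (12 - (1)·-0.950) / (5) = 2.590
Iteration 4:
  x1 = (2 - (3)·2.590) / (6) = -0.962
  x2 = (12 - (1)·-0.962) / (5) = 2.592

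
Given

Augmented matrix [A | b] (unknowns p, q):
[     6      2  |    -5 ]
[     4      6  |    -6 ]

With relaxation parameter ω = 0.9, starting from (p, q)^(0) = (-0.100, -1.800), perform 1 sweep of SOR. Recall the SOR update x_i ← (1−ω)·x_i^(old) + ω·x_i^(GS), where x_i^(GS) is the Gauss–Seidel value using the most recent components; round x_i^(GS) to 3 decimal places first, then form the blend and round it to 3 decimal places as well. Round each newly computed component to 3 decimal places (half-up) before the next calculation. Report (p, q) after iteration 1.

(-0.220, -0.948)

Iteration 1:
  p: GS value = (-5 - (2)·-1.800) / (6) = -0.233;  p ← (1−ω)·-0.100 + ω·-0.233 = -0.220
  q: GS value = (-6 - (4)·-0.220) / (6) = -0.853;  q ← (1−ω)·-1.800 + ω·-0.853 = -0.948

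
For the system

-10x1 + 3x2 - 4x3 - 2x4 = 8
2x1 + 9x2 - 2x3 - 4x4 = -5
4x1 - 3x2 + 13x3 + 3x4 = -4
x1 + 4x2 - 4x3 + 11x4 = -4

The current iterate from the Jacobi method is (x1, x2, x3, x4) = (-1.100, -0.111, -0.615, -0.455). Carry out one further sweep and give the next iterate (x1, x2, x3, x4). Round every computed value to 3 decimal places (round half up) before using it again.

(-0.496, -0.650, 0.110, -0.447)

One sweep:
  x1 = (8 - (3)·-0.111 - (-4)·-0.615 - (-2)·-0.455) / (-10) = -0.496
  x2 = (-5 - (2)·-1.100 - (-2)·-0.615 - (-4)·-0.455) / (9) = -0.650
  x3 = (-4 - (4)·-1.100 - (-3)·-0.111 - (3)·-0.455) / (13) = 0.110
  x4 = (-4 - (1)·-1.100 - (4)·-0.111 - (-4)·-0.615) / (11) = -0.447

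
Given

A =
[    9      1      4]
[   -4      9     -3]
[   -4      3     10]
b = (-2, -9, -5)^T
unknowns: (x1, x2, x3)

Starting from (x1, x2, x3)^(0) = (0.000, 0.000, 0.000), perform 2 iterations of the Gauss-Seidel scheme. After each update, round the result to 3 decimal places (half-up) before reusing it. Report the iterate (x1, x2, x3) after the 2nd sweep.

(0.015, -1.080, -0.170)

Iteration 1:
  x1 = (-2 - (1)·0.000 - (4)·0.000) / (9) = -0.222
  x2 = (-9 - (-4)·-0.222 - (-3)·0.000) / (9) = -1.099
  x3 = (-5 - (-4)·-0.222 - (3)·-1.099) / (10) = -0.259
Iteration 2:
  x1 = (-2 - (1)·-1.099 - (4)·-0.259) / (9) = 0.015
  x2 = (-9 - (-4)·0.015 - (-3)·-0.259) / (9) = -1.080
  x3 = (-5 - (-4)·0.015 - (3)·-1.080) / (10) = -0.170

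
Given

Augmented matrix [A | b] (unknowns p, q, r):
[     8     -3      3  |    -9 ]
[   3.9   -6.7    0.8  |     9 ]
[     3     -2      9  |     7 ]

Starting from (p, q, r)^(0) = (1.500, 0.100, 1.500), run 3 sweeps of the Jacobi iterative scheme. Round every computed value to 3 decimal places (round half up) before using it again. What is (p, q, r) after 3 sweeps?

Iteration 1:
  p = (-9 - (-3)·0.100 - (3)·1.500) / (8) = -1.650
  q = (9 - (3.9)·1.500 - (0.8)·1.500) / (-6.7) = -0.291
  r = (7 - (3)·1.500 - (-2)·0.100) / (9) = 0.300
Iteration 2:
  p = (-9 - (-3)·-0.291 - (3)·0.300) / (8) = -1.347
  q = (9 - (3.9)·-1.650 - (0.8)·0.300) / (-6.7) = -2.268
  r = (7 - (3)·-1.650 - (-2)·-0.291) / (9) = 1.263
Iteration 3:
  p = (-9 - (-3)·-2.268 - (3)·1.263) / (8) = -2.449
  q = (9 - (3.9)·-1.347 - (0.8)·1.263) / (-6.7) = -1.977
  r = (7 - (3)·-1.347 - (-2)·-2.268) / (9) = 0.723

(-2.449, -1.977, 0.723)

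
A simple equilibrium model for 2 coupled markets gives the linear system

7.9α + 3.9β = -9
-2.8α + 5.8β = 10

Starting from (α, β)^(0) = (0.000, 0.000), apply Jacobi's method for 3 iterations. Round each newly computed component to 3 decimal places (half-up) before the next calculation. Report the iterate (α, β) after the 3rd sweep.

Iteration 1:
  α = (-9 - (3.9)·0.000) / (7.9) = -1.139
  β = (10 - (-2.8)·0.000) / (5.8) = 1.724
Iteration 2:
  α = (-9 - (3.9)·1.724) / (7.9) = -1.990
  β = (10 - (-2.8)·-1.139) / (5.8) = 1.174
Iteration 3:
  α = (-9 - (3.9)·1.174) / (7.9) = -1.719
  β = (10 - (-2.8)·-1.990) / (5.8) = 0.763

(-1.719, 0.763)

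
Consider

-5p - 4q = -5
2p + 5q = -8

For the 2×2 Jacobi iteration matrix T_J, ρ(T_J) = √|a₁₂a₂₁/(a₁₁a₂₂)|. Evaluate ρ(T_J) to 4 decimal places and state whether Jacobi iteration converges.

0.5657

a₁₂a₂₁/(a₁₁a₂₂) = (-4)·(2) / ((-5)·(5)) = 0.320000
ρ = √|0.320000| = √0.320000 = 0.5657
ρ < 1, so Jacobi converges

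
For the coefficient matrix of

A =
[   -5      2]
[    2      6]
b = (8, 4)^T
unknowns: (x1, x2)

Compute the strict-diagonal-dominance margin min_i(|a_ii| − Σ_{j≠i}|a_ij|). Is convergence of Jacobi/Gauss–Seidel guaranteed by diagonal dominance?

3

row 1: |-5| − (2) = 3
row 2: |6| − (2) = 4
minimum over rows = 3 → strictly diagonally dominant (convergence guaranteed)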